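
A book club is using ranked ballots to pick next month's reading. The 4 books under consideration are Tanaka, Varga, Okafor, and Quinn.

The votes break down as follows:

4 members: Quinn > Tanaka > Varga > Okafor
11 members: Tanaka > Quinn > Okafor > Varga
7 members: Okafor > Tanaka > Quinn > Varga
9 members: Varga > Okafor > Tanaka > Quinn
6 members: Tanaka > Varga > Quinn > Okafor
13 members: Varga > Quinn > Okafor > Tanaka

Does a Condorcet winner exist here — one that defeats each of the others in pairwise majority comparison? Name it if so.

There is no Condorcet winner

Head-to-head results (50 voters total):
Tanaka vs Varga: Tanaka wins 28–22.
Tanaka vs Okafor: Okafor wins 29–21.
Tanaka vs Quinn: Tanaka wins 33–17.
Varga vs Okafor: Varga wins 32–18.
Varga vs Quinn: Varga wins 28–22.
Okafor vs Quinn: Quinn wins 34–16.
No candidate beats all others: Tanaka beats Varga beats Okafor beats Tanaka, a majority cycle.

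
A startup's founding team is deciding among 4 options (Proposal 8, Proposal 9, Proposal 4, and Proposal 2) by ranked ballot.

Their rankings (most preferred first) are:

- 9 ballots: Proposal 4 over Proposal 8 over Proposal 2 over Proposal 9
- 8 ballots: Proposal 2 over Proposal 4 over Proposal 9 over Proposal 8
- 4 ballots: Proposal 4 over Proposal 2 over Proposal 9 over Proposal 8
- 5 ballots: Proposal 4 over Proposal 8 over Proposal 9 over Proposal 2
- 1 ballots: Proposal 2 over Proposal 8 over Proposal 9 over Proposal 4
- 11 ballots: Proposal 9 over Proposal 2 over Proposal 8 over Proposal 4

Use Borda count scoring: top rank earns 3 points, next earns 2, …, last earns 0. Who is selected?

Borda scores:
  Proposal 8: 9·2 + 8·0 + 4·0 + 5·2 + 2 + 11·1 = 41
  Proposal 9: 9·0 + 8·1 + 4·1 + 5·1 + 1 + 11·3 = 51
  Proposal 4: 9·3 + 8·2 + 4·3 + 5·3 + 0 + 11·0 = 70
  Proposal 2: 9·1 + 8·3 + 4·2 + 5·0 + 3 + 11·2 = 66
Proposal 4 has the highest total.

Proposal 4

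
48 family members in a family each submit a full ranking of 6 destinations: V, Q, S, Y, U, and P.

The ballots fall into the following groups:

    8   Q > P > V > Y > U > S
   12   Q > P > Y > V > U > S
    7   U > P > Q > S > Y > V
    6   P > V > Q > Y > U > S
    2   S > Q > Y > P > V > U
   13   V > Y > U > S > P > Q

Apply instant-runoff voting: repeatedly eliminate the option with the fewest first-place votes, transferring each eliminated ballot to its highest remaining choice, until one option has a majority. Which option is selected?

Q

Round 1: Q 20, V 13, U 7, P 6, S 2, Y 0. Y has the fewest and is eliminated.
Round 2: Q 20, V 13, U 7, P 6, S 2. S has the fewest and is eliminated.
Round 3: Q 22, V 13, U 7, P 6. P has the fewest and is eliminated.
Round 4: Q 22, V 19, U 7. U has the fewest and is eliminated.
Round 5: Q 29, V 19. Q has a majority.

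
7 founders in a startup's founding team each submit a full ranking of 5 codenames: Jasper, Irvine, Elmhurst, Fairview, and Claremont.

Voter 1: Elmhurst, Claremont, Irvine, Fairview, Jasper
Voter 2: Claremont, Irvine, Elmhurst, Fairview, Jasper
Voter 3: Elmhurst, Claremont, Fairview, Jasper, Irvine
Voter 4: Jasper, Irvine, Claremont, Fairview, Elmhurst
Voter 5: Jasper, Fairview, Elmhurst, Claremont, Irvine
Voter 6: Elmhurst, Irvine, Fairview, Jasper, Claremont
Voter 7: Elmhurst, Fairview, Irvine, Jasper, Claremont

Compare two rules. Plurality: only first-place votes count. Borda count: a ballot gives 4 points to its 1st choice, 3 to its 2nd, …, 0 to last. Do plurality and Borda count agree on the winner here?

Plurality first-place counts: Jasper 2, Irvine 0, Elmhurst 4, Fairview 0, Claremont 1 → Elmhurst.
Borda totals: Jasper 11, Irvine 13, Elmhurst 20, Fairview 13, Claremont 13 → Elmhurst.
The two rules agree on Elmhurst.

Yes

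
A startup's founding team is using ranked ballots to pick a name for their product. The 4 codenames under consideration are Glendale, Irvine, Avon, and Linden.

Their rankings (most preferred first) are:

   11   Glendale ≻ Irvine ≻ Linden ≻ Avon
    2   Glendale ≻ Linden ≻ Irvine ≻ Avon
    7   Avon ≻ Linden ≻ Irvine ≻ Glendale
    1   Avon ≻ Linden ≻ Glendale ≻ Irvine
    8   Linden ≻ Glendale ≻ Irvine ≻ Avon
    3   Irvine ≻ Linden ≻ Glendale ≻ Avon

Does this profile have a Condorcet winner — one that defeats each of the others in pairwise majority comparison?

Head-to-head results (32 voters total):
Glendale vs Irvine: Glendale wins 22–10.
Glendale vs Avon: Glendale wins 24–8.
Glendale vs Linden: Linden wins 19–13.
Irvine vs Avon: Irvine wins 24–8.
Irvine vs Linden: Linden wins 18–14.
Avon vs Linden: Linden wins 24–8.
Linden beats each rival — Glendale (19–13), Irvine (18–14), Avon (24–8) — so Linden is the Condorcet winner.

Yes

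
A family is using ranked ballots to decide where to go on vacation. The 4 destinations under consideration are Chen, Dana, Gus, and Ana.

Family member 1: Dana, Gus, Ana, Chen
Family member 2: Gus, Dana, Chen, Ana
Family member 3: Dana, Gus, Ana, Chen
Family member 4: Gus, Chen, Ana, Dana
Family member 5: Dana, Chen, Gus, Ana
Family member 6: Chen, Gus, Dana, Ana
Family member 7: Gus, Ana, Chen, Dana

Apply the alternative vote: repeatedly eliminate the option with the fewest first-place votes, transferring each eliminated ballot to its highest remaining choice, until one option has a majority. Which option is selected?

Gus

Round 1: Dana 3, Gus 3, Chen 1, Ana 0. Ana has the fewest and is eliminated.
Round 2: Dana 3, Gus 3, Chen 1. Chen has the fewest and is eliminated.
Round 3: Gus 4, Dana 3. Gus has a majority.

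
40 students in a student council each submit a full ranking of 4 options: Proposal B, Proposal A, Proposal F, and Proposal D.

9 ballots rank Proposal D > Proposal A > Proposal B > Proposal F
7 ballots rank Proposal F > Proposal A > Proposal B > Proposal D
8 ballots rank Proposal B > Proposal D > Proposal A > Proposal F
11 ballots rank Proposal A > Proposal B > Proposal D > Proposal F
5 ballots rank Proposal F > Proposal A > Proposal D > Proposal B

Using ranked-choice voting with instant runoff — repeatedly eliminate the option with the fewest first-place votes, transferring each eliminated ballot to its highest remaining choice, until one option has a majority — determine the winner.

Round 1: Proposal F 12, Proposal A 11, Proposal D 9, Proposal B 8. Proposal B has the fewest and is eliminated.
Round 2: Proposal D 17, Proposal F 12, Proposal A 11. Proposal A has the fewest and is eliminated.
Round 3: Proposal D 28, Proposal F 12. Proposal D has a majority.

Proposal D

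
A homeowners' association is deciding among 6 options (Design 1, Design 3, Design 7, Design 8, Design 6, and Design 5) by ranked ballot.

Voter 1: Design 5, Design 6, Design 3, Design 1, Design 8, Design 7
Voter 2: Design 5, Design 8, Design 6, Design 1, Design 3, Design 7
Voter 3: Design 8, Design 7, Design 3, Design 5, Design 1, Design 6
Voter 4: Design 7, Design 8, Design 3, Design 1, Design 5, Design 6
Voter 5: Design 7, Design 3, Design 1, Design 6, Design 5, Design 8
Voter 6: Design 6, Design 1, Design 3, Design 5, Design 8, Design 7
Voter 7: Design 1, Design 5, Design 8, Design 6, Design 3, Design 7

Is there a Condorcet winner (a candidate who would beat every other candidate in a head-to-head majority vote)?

No

Head-to-head results (7 voters total):
Design 1 vs Design 3: Design 3 wins 4–3.
Design 1 vs Design 7: Design 1 wins 4–3.
Design 1 vs Design 8: Design 1 wins 4–3.
Design 1 vs Design 6: Design 1 wins 4–3.
Design 1 vs Design 5: Design 1 wins 4–3.
Design 3 vs Design 7: Design 3 wins 4–3.
Design 3 vs Design 8: Design 8 wins 4–3.
Design 3 vs Design 6: Design 6 wins 4–3.
Design 3 vs Design 5: Design 3 wins 4–3.
Design 7 vs Design 8: Design 8 wins 5–2.
Design 7 vs Design 6: Design 6 wins 4–3.
Design 7 vs Design 5: Design 5 wins 4–3.
Design 8 vs Design 6: Design 8 wins 4–3.
Design 8 vs Design 5: Design 5 wins 5–2.
Design 6 vs Design 5: Design 5 wins 5–2.
No candidate beats all others: Design 1 beats Design 8 beats Design 3 beats Design 1, a majority cycle.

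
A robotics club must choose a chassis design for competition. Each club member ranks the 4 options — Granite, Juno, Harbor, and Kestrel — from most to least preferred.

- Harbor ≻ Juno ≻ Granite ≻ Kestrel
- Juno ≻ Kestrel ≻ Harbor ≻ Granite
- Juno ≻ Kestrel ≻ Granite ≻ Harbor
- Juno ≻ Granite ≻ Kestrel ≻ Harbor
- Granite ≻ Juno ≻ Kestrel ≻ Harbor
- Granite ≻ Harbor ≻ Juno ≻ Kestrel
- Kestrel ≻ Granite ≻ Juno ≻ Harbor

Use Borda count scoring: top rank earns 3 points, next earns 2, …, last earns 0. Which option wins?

Borda scores:
  Granite: 1 + 0 + 1 + 2 + 3 + 3 + 2 = 12
  Juno: 2 + 3 + 3 + 3 + 2 + 1 + 1 = 15
  Harbor: 3 + 1 + 0 + 0 + 0 + 2 + 0 = 6
  Kestrel: 0 + 2 + 2 + 1 + 1 + 0 + 3 = 9
Juno has the highest total.

Juno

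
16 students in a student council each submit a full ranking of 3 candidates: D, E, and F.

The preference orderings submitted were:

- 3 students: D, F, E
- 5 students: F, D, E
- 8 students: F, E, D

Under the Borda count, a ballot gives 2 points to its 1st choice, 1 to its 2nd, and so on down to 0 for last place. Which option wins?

F

Borda scores:
  D: 3·2 + 5·1 + 8·0 = 11
  E: 3·0 + 5·0 + 8·1 = 8
  F: 3·1 + 5·2 + 8·2 = 29
F has the highest total.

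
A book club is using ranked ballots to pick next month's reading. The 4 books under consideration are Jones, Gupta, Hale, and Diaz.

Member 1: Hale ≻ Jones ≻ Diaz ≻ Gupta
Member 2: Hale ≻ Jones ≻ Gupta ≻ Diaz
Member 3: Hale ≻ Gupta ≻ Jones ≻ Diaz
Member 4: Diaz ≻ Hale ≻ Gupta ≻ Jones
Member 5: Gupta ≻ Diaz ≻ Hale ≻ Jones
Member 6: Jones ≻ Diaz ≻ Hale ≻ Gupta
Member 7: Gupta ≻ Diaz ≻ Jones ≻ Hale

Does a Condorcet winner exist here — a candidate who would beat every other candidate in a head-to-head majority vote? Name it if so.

Head-to-head results (7 voters total):
Jones vs Gupta: Gupta wins 4–3.
Jones vs Hale: Hale wins 5–2.
Jones vs Diaz: Jones wins 4–3.
Gupta vs Hale: Hale wins 5–2.
Gupta vs Diaz: Gupta wins 4–3.
Hale vs Diaz: Diaz wins 4–3.
No candidate beats all others: Jones beats Diaz beats Hale beats Jones, a majority cycle.

No Condorcet winner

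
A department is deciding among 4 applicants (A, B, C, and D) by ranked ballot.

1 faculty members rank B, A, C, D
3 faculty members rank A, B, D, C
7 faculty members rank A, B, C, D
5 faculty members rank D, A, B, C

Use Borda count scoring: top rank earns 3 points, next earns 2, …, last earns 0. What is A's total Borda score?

Borda scores:
  A: 2 + 3·3 + 7·3 + 5·2 = 42
  B: 3 + 3·2 + 7·2 + 5·1 = 28
  C: 1 + 3·0 + 7·1 + 5·0 = 8
  D: 0 + 3·1 + 7·0 + 5·3 = 18

42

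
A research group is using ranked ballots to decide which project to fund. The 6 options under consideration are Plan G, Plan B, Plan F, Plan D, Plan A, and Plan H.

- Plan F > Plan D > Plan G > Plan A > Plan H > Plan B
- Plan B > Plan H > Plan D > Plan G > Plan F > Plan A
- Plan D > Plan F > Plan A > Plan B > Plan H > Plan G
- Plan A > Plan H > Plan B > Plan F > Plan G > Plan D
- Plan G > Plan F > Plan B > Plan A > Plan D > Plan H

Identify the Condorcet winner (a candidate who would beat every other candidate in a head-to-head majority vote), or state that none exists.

Head-to-head results (5 voters total):
Plan G vs Plan B: Plan B wins 3–2.
Plan G vs Plan F: Plan F wins 3–2.
Plan G vs Plan D: Plan D wins 3–2.
Plan G vs Plan A: Plan G wins 3–2.
Plan G vs Plan H: Plan H wins 3–2.
Plan B vs Plan F: Plan F wins 3–2.
Plan B vs Plan D: Plan B wins 3–2.
Plan B vs Plan A: Plan A wins 3–2.
Plan B vs Plan H: Plan B wins 3–2.
Plan F vs Plan D: Plan F wins 3–2.
Plan F vs Plan A: Plan F wins 4–1.
Plan F vs Plan H: Plan F wins 3–2.
Plan D vs Plan A: Plan D wins 3–2.
Plan D vs Plan H: Plan D wins 3–2.
Plan A vs Plan H: Plan A wins 4–1.
Plan F beats each rival — Plan G (3–2), Plan B (3–2), Plan D (3–2), Plan A (4–1), Plan H (3–2) — so Plan F is the Condorcet winner.

Plan F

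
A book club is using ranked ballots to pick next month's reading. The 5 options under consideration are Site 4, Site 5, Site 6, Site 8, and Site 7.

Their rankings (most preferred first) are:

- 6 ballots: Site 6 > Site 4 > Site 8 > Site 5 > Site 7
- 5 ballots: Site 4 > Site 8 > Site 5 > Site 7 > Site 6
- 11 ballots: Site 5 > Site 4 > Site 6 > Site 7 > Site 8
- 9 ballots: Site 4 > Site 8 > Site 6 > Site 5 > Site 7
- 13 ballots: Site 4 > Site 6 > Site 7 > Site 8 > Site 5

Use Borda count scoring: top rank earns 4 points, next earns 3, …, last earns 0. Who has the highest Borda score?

Borda scores:
  Site 4: 6·3 + 5·4 + 11·3 + 9·4 + 13·4 = 159
  Site 5: 6·1 + 5·2 + 11·4 + 9·1 + 13·0 = 69
  Site 6: 6·4 + 5·0 + 11·2 + 9·2 + 13·3 = 103
  Site 8: 6·2 + 5·3 + 11·0 + 9·3 + 13·1 = 67
  Site 7: 6·0 + 5·1 + 11·1 + 9·0 + 13·2 = 42
Site 4 has the highest total.

Site 4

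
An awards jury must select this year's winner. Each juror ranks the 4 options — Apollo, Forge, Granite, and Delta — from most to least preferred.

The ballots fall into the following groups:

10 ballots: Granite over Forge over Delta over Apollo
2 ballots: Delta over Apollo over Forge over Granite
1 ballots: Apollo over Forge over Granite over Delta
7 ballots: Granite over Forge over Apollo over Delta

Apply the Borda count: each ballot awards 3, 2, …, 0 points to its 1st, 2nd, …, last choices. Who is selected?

Borda scores:
  Apollo: 10·0 + 2·2 + 3 + 7·1 = 14
  Forge: 10·2 + 2·1 + 2 + 7·2 = 38
  Granite: 10·3 + 2·0 + 1 + 7·3 = 52
  Delta: 10·1 + 2·3 + 0 + 7·0 = 16
Granite has the highest total.

Granite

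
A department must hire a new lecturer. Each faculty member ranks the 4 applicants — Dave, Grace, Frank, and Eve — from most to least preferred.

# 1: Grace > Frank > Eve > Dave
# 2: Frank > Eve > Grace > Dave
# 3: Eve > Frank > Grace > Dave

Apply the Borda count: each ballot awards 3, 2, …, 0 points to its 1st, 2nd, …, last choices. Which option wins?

Borda scores:
  Dave: 0 + 0 + 0 = 0
  Grace: 3 + 1 + 1 = 5
  Frank: 2 + 3 + 2 = 7
  Eve: 1 + 2 + 3 = 6
Frank has the highest total.

Frank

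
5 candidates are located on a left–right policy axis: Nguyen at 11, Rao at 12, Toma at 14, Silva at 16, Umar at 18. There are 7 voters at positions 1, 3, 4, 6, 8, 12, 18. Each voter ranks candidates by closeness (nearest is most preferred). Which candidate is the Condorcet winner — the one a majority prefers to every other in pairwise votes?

With single-peaked preferences on a line, the Condorcet winner is the candidate closest to the median voter.
The median voter (position 6) is closest to Nguyen at 11.
Check: Nguyen vs Rao — voters closer to Nguyen: 5 of 7.

Nguyen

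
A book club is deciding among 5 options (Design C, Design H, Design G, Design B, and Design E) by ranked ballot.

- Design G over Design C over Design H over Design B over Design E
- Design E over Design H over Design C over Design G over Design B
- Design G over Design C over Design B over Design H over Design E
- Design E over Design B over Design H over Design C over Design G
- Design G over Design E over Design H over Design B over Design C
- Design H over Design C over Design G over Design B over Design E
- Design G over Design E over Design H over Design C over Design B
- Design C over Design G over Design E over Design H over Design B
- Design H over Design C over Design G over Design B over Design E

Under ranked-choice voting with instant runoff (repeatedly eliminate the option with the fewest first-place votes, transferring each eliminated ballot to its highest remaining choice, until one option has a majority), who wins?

Round 1: Design G 4, Design H 2, Design E 2, Design C 1, Design B 0. Design B has the fewest and is eliminated.
Round 2: Design G 4, Design H 2, Design E 2, Design C 1. Design C has the fewest and is eliminated.
Round 3: Design G 5, Design H 2, Design E 2. Design G has a majority.

Design G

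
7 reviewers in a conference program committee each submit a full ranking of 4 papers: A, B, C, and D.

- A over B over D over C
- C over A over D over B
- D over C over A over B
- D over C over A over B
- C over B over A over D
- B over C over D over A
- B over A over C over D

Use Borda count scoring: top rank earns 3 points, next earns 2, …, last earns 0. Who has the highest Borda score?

Borda scores:
  A: 3 + 2 + 1 + 1 + 1 + 0 + 2 = 10
  B: 2 + 0 + 0 + 0 + 2 + 3 + 3 = 10
  C: 0 + 3 + 2 + 2 + 3 + 2 + 1 = 13
  D: 1 + 1 + 3 + 3 + 0 + 1 + 0 = 9
C has the highest total.

C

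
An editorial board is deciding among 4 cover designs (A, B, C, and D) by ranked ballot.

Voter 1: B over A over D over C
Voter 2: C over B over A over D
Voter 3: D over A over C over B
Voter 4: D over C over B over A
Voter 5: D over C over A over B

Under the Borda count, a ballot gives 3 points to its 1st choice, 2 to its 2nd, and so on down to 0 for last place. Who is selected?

Borda scores:
  A: 2 + 1 + 2 + 0 + 1 = 6
  B: 3 + 2 + 0 + 1 + 0 = 6
  C: 0 + 3 + 1 + 2 + 2 = 8
  D: 1 + 0 + 3 + 3 + 3 = 10
D has the highest total.

D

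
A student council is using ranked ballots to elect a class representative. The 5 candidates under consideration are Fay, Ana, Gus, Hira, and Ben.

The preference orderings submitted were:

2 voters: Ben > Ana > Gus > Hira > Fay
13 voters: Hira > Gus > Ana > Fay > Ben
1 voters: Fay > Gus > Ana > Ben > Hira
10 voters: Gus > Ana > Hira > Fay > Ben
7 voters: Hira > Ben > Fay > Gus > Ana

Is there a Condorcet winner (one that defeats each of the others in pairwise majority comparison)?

Head-to-head results (33 voters total):
Fay vs Ana: Ana wins 25–8.
Fay vs Gus: Gus wins 25–8.
Fay vs Hira: Hira wins 32–1.
Fay vs Ben: Fay wins 24–9.
Ana vs Gus: Gus wins 31–2.
Ana vs Hira: Hira wins 20–13.
Ana vs Ben: Ana wins 24–9.
Gus vs Hira: Hira wins 20–13.
Gus vs Ben: Gus wins 24–9.
Hira vs Ben: Hira wins 30–3.
Hira beats each rival — Fay (32–1), Ana (20–13), Gus (20–13), Ben (30–3) — so Hira is the Condorcet winner.

Yes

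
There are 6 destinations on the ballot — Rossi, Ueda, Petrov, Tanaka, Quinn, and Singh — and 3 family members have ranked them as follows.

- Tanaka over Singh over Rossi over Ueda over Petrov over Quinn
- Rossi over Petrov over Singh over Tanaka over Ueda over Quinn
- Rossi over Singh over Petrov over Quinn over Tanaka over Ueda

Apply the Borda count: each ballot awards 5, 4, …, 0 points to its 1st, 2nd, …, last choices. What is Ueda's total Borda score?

3

Borda scores:
  Rossi: 3 + 5 + 5 = 13
  Ueda: 2 + 1 + 0 = 3
  Petrov: 1 + 4 + 3 = 8
  Tanaka: 5 + 2 + 1 = 8
  Quinn: 0 + 0 + 2 = 2
  Singh: 4 + 3 + 4 = 11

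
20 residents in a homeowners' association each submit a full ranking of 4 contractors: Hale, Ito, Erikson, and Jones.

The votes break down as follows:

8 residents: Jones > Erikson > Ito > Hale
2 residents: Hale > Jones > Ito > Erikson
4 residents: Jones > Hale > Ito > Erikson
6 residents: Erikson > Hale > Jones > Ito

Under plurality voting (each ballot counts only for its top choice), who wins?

First-place vote totals:
  Hale: 2
  Ito: 0
  Erikson: 6
  Jones: 12
Jones has the most first-place votes.

Jones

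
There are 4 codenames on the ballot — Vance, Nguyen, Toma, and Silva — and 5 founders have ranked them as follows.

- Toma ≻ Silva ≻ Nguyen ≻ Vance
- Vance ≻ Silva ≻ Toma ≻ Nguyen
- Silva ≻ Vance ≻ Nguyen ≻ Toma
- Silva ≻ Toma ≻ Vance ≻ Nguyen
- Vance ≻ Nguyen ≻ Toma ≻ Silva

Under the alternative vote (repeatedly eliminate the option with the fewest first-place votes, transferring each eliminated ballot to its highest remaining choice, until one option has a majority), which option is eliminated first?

Nguyen

Round 1: Vance 2, Silva 2, Toma 1, Nguyen 0. Nguyen has the fewest and is eliminated.
Round 2: Vance 2, Silva 2, Toma 1. Toma has the fewest and is eliminated.
Round 3: Silva 3, Vance 2. Silva has a majority.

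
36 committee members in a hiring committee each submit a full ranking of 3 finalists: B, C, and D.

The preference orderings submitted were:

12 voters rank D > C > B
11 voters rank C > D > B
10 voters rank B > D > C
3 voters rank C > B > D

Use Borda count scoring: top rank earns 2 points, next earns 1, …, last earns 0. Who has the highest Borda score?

D

Borda scores:
  B: 12·0 + 11·0 + 10·2 + 3·1 = 23
  C: 12·1 + 11·2 + 10·0 + 3·2 = 40
  D: 12·2 + 11·1 + 10·1 + 3·0 = 45
D has the highest total.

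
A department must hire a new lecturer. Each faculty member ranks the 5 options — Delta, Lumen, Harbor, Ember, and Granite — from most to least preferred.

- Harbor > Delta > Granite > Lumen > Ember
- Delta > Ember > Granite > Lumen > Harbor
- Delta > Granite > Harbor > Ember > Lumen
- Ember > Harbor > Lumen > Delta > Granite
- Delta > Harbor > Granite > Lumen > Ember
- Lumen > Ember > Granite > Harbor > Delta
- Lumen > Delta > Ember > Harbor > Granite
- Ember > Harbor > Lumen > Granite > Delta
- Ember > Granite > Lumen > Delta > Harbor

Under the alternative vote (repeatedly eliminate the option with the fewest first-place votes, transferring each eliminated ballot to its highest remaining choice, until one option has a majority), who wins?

Round 1: Delta 3, Ember 3, Lumen 2, Harbor 1, Granite 0. Granite has the fewest and is eliminated.
Round 2: Delta 3, Ember 3, Lumen 2, Harbor 1. Harbor has the fewest and is eliminated.
Round 3: Delta 4, Ember 3, Lumen 2. Lumen has the fewest and is eliminated.
Round 4: Delta 5, Ember 4. Delta has a majority.

Delta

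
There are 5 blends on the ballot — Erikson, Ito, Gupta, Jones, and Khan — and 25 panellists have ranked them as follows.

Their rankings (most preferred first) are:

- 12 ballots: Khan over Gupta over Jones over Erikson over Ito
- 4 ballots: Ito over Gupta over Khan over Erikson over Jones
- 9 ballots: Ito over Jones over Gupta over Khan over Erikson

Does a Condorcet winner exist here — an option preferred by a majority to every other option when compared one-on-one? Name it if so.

Head-to-head results (25 voters total):
Erikson vs Ito: Ito wins 13–12.
Erikson vs Gupta: Gupta wins 25–0.
Erikson vs Jones: Jones wins 21–4.
Erikson vs Khan: Khan wins 25–0.
Ito vs Gupta: Ito wins 13–12.
Ito vs Jones: Ito wins 13–12.
Ito vs Khan: Ito wins 13–12.
Gupta vs Jones: Gupta wins 16–9.
Gupta vs Khan: Gupta wins 13–12.
Jones vs Khan: Khan wins 16–9.
Ito beats each rival — Erikson (13–12), Gupta (13–12), Jones (13–12), Khan (13–12) — so Ito is the Condorcet winner.

Ito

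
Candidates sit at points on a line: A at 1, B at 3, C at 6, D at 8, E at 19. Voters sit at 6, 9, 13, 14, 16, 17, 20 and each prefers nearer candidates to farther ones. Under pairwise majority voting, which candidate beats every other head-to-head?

E

With single-peaked preferences on a line, the Condorcet winner is the candidate closest to the median voter.
The median voter (position 14) is closest to E at 19.
Check: E vs C — voters closer to E: 5 of 7.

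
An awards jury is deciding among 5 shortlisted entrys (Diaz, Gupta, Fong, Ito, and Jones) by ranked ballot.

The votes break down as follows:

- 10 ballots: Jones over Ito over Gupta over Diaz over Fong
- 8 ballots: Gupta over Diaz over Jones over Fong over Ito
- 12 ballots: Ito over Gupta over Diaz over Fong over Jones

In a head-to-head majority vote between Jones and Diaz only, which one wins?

Ballots ranking Jones above Diaz: 10.
Ballots ranking Diaz above Jones: 8+12 = 20.
Diaz wins the head-to-head, 20–10.

Diaz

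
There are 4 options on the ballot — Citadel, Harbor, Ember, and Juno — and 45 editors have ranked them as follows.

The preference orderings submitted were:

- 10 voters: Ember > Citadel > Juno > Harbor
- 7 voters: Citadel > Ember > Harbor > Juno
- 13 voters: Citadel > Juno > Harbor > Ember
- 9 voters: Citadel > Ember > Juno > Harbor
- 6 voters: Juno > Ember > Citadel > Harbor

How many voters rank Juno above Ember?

Ballots ranking Juno above Ember: 13+6 = 19.
Ballots ranking Ember above Juno: 10+7+9 = 26.
So 19 of 45 voters prefer Juno to Ember.

19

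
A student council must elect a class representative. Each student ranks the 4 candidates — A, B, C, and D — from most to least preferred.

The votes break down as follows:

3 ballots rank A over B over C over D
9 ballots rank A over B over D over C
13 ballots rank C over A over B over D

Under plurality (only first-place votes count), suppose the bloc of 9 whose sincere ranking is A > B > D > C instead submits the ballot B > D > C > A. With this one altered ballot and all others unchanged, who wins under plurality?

First-place totals with the altered ballot: A 3, B 9, C 13, D 0.
The winner is unchanged: still C.

C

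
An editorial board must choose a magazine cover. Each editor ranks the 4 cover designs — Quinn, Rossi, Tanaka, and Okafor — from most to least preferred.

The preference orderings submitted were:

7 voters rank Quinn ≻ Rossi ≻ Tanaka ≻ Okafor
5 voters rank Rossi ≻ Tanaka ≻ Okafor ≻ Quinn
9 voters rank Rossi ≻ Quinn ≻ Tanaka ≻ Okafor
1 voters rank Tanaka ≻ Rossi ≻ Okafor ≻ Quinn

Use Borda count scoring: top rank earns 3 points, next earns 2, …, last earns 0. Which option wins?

Borda scores:
  Quinn: 7·3 + 5·0 + 9·2 + 0 = 39
  Rossi: 7·2 + 5·3 + 9·3 + 2 = 58
  Tanaka: 7·1 + 5·2 + 9·1 + 3 = 29
  Okafor: 7·0 + 5·1 + 9·0 + 1 = 6
Rossi has the highest total.

Rossi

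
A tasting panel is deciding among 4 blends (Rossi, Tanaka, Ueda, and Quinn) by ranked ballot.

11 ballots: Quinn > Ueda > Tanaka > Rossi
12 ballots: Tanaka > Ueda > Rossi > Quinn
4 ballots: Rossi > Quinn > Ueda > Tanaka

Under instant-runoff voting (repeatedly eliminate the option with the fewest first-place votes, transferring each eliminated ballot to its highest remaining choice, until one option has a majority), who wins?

Round 1: Tanaka 12, Quinn 11, Rossi 4, Ueda 0. Ueda has the fewest and is eliminated.
Round 2: Tanaka 12, Quinn 11, Rossi 4. Rossi has the fewest and is eliminated.
Round 3: Quinn 15, Tanaka 12. Quinn has a majority.

Quinn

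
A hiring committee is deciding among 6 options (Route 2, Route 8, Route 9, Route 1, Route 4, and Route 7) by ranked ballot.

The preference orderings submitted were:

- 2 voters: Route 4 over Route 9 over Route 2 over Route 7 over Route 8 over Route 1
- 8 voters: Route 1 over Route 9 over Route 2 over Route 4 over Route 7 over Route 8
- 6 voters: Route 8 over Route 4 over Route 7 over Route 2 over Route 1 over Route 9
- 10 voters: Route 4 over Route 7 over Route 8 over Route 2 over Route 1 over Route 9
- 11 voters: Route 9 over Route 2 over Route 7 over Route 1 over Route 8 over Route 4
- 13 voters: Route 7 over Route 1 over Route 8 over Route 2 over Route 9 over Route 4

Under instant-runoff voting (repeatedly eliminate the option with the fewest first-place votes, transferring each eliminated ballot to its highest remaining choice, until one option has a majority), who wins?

Round 1: Route 7 13, Route 4 12, Route 9 11, Route 1 8, Route 8 6, Route 2 0. Route 2 has the fewest and is eliminated.
Round 2: Route 7 13, Route 4 12, Route 9 11, Route 1 8, Route 8 6. Route 8 has the fewest and is eliminated.
Round 3: Route 4 18, Route 7 13, Route 9 11, Route 1 8. Route 1 has the fewest and is eliminated.
Round 4: Route 9 19, Route 4 18, Route 7 13. Route 7 has the fewest and is eliminated.
Round 5: Route 9 32, Route 4 18. Route 9 has a majority.

Route 9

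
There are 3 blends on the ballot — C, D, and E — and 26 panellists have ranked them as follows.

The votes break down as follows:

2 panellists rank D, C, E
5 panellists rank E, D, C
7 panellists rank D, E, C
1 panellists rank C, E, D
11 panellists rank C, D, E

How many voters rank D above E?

20

Ballots ranking D above E: 2+7+11 = 20.
Ballots ranking E above D: 5+1 = 6.
So 20 of 26 voters prefer D to E.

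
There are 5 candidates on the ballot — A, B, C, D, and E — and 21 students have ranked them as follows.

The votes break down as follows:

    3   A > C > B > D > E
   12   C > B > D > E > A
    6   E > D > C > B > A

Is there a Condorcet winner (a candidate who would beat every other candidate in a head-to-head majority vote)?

Yes

Head-to-head results (21 voters total):
A vs B: B wins 18–3.
A vs C: C wins 18–3.
A vs D: D wins 18–3.
A vs E: E wins 18–3.
B vs C: C wins 21–0.
B vs D: B wins 15–6.
B vs E: B wins 15–6.
C vs D: C wins 15–6.
C vs E: C wins 15–6.
D vs E: D wins 15–6.
C beats each rival — A (18–3), B (21–0), D (15–6), E (15–6) — so C is the Condorcet winner.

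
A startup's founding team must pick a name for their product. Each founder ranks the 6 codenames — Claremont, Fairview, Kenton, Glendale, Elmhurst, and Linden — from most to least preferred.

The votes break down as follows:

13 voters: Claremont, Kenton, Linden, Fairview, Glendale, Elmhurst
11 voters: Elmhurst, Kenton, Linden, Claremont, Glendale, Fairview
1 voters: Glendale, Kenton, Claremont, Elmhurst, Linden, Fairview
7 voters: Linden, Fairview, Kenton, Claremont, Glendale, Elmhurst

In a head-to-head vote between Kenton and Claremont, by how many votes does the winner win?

6

Ballots ranking Kenton above Claremont: 11+1+7 = 19.
Ballots ranking Claremont above Kenton: 13.
Kenton wins 19–13, a margin of 6.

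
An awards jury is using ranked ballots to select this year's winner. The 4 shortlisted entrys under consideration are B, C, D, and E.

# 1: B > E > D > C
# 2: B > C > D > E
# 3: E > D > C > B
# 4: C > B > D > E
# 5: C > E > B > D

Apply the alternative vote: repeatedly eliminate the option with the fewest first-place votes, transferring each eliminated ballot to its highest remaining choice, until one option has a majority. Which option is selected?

Round 1: B 2, C 2, E 1, D 0. D has the fewest and is eliminated.
Round 2: B 2, C 2, E 1. E has the fewest and is eliminated.
Round 3: C 3, B 2. C has a majority.

C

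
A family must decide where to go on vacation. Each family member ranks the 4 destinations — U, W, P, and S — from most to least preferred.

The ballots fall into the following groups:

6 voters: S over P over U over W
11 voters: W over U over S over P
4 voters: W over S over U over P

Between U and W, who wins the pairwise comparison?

W

Ballots ranking U above W: 6.
Ballots ranking W above U: 11+4 = 15.
W wins the head-to-head, 15–6.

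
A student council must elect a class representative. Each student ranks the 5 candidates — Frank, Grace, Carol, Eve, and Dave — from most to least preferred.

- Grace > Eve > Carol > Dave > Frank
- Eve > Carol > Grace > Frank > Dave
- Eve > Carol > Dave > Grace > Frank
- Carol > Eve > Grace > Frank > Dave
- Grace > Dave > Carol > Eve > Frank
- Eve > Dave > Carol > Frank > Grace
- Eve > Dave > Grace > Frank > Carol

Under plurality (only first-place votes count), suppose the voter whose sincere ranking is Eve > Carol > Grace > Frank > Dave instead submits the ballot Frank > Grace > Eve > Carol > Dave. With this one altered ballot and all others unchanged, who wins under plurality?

Eve

First-place totals with the altered ballot: Frank 1, Grace 2, Carol 1, Eve 3, Dave 0.
The winner is unchanged: still Eve.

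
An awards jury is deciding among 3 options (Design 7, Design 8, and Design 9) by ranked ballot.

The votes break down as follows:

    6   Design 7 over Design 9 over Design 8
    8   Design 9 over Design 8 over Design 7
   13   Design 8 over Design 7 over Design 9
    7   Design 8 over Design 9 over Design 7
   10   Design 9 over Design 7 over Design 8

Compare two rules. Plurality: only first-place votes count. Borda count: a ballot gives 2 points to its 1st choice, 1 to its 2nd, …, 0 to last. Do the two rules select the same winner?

Plurality first-place counts: Design 7 6, Design 8 20, Design 9 18 → Design 8.
Borda totals: Design 7 35, Design 8 48, Design 9 49 → Design 9.
The two rules disagree: plurality picks Design 8, Borda picks Design 9.

No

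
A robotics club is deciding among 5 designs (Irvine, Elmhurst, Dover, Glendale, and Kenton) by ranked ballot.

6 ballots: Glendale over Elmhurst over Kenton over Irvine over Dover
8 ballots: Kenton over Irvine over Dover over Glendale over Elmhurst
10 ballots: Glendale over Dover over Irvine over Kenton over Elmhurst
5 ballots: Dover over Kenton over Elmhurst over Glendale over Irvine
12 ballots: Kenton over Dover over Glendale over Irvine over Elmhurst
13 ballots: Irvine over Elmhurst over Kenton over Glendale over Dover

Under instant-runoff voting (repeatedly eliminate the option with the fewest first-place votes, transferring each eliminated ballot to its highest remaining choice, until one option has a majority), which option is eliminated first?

Elmhurst

Round 1: Kenton 20, Glendale 16, Irvine 13, Dover 5, Elmhurst 0. Elmhurst has the fewest and is eliminated.
Round 2: Kenton 20, Glendale 16, Irvine 13, Dover 5. Dover has the fewest and is eliminated.
Round 3: Kenton 25, Glendale 16, Irvine 13. Irvine has the fewest and is eliminated.
Round 4: Kenton 38, Glendale 16. Kenton has a majority.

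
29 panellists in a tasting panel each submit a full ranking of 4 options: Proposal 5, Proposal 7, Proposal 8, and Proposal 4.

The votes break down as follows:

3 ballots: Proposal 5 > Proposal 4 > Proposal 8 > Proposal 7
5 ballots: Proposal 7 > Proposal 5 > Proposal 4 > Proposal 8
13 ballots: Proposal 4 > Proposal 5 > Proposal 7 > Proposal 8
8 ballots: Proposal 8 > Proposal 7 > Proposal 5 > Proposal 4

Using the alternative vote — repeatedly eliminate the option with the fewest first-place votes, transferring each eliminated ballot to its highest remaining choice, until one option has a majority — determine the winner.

Round 1: Proposal 4 13, Proposal 8 8, Proposal 7 5, Proposal 5 3. Proposal 5 has the fewest and is eliminated.
Round 2: Proposal 4 16, Proposal 8 8, Proposal 7 5. Proposal 4 has a majority.

Proposal 4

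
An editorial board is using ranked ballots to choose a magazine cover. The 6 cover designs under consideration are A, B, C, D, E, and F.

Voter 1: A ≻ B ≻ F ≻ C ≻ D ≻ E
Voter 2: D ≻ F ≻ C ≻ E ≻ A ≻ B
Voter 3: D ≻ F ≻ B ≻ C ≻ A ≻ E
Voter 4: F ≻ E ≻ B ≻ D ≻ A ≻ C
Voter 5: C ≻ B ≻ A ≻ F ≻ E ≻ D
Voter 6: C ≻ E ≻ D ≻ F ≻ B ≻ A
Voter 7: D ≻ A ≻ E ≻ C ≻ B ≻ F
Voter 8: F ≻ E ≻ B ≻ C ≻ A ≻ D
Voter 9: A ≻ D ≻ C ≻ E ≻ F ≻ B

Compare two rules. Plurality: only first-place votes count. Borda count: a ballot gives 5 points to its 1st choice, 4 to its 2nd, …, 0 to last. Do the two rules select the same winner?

Plurality first-place counts: A 2, B 0, C 2, D 3, E 0, F 2 → D.
Borda totals: A 21, B 19, C 24, D 25, E 20, F 26 → F.
The two rules disagree: plurality picks D, Borda picks F.

No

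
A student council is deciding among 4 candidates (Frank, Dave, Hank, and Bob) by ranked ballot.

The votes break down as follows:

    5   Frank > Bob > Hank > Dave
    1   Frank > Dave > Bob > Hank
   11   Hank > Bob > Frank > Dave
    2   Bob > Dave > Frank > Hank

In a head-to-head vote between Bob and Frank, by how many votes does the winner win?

Ballots ranking Bob above Frank: 11+2 = 13.
Ballots ranking Frank above Bob: 5+1 = 6.
Bob wins 13–6, a margin of 7.

7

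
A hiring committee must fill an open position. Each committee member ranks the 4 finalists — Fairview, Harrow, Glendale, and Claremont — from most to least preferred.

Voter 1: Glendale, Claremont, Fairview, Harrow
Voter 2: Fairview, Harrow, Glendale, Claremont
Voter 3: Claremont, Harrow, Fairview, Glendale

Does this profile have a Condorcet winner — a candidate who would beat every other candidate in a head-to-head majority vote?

No

Head-to-head results (3 voters total):
Fairview vs Harrow: Fairview wins 2–1.
Fairview vs Glendale: Fairview wins 2–1.
Fairview vs Claremont: Claremont wins 2–1.
Harrow vs Glendale: Harrow wins 2–1.
Harrow vs Claremont: Claremont wins 2–1.
Glendale vs Claremont: Glendale wins 2–1.
No candidate beats all others: Fairview beats Glendale beats Claremont beats Fairview, a majority cycle.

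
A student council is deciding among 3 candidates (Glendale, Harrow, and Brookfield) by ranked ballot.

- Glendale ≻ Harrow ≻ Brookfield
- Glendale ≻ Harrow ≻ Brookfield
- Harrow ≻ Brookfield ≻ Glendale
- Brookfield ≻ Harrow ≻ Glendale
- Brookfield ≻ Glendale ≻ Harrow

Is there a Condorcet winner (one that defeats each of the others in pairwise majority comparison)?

No

Head-to-head results (5 voters total):
Glendale vs Harrow: Glendale wins 3–2.
Glendale vs Brookfield: Brookfield wins 3–2.
Harrow vs Brookfield: Harrow wins 3–2.
No candidate beats all others: Glendale beats Harrow beats Brookfield beats Glendale, a majority cycle.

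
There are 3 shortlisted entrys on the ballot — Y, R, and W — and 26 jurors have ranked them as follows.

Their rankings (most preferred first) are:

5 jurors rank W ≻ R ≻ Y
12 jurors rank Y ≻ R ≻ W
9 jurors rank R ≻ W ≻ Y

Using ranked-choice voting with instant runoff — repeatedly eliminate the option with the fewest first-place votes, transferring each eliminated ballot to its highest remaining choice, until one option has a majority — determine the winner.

R

Round 1: Y 12, R 9, W 5. W has the fewest and is eliminated.
Round 2: R 14, Y 12. R has a majority.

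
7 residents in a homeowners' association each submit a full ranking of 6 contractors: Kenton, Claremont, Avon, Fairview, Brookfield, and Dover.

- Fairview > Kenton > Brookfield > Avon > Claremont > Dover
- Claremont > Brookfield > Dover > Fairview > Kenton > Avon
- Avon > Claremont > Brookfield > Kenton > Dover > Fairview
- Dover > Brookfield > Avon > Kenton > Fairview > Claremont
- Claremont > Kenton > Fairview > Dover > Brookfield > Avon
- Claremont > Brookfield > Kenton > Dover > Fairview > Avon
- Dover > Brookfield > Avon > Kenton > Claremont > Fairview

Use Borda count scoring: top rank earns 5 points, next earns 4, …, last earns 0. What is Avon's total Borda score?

Borda scores:
  Kenton: 4 + 1 + 2 + 2 + 4 + 3 + 2 = 18
  Claremont: 1 + 5 + 4 + 0 + 5 + 5 + 1 = 21
  Avon: 2 + 0 + 5 + 3 + 0 + 0 + 3 = 13
  Fairview: 5 + 2 + 0 + 1 + 3 + 1 + 0 = 12
  Brookfield: 3 + 4 + 3 + 4 + 1 + 4 + 4 = 23
  Dover: 0 + 3 + 1 + 5 + 2 + 2 + 5 = 18

13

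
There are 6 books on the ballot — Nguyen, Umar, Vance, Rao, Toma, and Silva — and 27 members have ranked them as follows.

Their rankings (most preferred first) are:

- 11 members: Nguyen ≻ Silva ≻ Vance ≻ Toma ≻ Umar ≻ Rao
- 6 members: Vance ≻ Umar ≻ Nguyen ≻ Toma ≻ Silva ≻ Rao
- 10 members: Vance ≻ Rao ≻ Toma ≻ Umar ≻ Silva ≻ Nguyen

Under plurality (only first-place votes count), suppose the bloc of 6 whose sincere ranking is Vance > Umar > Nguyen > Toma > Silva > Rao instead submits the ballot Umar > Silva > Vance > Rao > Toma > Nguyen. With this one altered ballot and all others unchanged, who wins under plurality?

Nguyen

First-place totals with the altered ballot: Nguyen 11, Umar 6, Vance 10, Rao 0, Toma 0, Silva 0.
The switch changes the winner from Vance to Nguyen.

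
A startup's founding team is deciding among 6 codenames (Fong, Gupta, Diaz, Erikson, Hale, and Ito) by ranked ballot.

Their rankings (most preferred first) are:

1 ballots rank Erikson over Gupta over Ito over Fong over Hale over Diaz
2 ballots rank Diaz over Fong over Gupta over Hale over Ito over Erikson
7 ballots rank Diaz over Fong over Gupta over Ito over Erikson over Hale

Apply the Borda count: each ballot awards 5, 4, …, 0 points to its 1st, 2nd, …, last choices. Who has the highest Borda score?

Borda scores:
  Fong: 2 + 2·4 + 7·4 = 38
  Gupta: 4 + 2·3 + 7·3 = 31
  Diaz: 0 + 2·5 + 7·5 = 45
  Erikson: 5 + 2·0 + 7·1 = 12
  Hale: 1 + 2·2 + 7·0 = 5
  Ito: 3 + 2·1 + 7·2 = 19
Diaz has the highest total.

Diaz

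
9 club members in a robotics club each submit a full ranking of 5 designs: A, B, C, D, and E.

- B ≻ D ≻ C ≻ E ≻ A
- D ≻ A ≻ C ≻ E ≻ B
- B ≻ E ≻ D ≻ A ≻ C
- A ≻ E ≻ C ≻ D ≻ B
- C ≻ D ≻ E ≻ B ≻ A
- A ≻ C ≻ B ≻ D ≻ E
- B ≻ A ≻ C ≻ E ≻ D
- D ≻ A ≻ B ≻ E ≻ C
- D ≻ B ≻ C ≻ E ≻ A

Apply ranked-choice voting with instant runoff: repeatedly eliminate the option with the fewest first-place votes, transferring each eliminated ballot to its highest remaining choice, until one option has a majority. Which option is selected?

Round 1: B 3, D 3, A 2, C 1, E 0. E has the fewest and is eliminated.
Round 2: B 3, D 3, A 2, C 1. C has the fewest and is eliminated.
Round 3: D 4, B 3, A 2. A has the fewest and is eliminated.
Round 4: D 5, B 4. D has a majority.

D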